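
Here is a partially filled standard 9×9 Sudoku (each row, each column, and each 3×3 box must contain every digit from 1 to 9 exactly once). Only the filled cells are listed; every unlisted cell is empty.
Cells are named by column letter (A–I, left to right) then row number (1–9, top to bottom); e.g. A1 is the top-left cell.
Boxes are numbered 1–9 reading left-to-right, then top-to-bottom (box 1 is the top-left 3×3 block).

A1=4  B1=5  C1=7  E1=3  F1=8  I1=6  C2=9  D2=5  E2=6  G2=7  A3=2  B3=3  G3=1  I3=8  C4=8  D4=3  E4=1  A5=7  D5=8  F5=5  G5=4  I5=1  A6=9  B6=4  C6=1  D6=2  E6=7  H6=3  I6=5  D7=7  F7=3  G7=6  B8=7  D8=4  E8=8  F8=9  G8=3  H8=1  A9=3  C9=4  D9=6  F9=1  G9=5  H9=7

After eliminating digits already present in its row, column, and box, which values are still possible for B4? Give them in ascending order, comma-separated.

2,6

Row 4 already contains {1, 3, 8}.
Column B already contains {3, 4, 5, 7}.
Its 3×3 block (box 4) already contains {1, 4, 7, 8, 9}.
Removing those from 1–9 leaves {2, 6} as the candidates for B4.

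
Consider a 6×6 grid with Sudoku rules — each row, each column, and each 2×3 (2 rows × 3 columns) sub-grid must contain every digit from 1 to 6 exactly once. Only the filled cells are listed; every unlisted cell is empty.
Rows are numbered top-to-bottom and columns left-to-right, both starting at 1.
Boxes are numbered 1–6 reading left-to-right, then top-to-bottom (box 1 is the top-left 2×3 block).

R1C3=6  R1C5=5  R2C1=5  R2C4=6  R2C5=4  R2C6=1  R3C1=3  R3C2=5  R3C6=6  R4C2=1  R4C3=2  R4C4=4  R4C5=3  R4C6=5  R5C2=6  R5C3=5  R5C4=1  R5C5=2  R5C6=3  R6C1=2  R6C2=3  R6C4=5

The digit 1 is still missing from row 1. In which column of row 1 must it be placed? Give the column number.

Consider where 1 can go in row 1.
R1C2 is out (column 2 already has a 1).
R1C4 is out (column 4 already has a 1).
R1C6 is out (column 6 already has a 1).
So the only cell in row 1 that can hold 1 is R1C1.
That is column 1.

1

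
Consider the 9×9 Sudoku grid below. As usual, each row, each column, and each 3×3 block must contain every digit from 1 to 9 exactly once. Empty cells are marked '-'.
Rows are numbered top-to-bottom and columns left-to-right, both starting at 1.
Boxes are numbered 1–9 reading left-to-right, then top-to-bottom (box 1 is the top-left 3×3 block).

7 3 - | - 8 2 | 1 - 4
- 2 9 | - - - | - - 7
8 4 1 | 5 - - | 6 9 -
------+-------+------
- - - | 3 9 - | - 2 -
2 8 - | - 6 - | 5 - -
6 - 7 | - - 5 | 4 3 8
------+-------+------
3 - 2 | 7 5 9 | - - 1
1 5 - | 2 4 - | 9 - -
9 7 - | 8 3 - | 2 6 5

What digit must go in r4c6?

8

Cell r4c6 itself could take any of {1, 4, 7, 8} by direct elimination.
Consider where 8 can go in row 4.
r4c1 is out (column 1 already has a 8).
r4c2 is out (column 2 already has a 8).
r4c3 is out (box 4 already has a 8).
r4c7 is out (box 6 already has a 8).
r4c9 is out (column 9 already has a 8).
So the only cell in row 4 that can hold 8 is r4c6.
Therefore r4c6 = 8.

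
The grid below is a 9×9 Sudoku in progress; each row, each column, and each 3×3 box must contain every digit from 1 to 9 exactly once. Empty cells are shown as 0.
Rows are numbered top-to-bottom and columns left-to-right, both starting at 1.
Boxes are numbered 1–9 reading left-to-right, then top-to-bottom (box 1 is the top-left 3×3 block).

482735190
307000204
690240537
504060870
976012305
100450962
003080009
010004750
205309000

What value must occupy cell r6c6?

7

Cell r6c6 itself could take any of {3, 7, 8} by direct elimination.
Consider where 7 can go in box 5.
r4c4 is out (row 4 already has a 7).
r4c6 is out (row 4 already has a 7).
r5c4 is out (row 5 already has a 7).
So the only cell in box 5 that can hold 7 is r6c6.
Therefore r6c6 = 7.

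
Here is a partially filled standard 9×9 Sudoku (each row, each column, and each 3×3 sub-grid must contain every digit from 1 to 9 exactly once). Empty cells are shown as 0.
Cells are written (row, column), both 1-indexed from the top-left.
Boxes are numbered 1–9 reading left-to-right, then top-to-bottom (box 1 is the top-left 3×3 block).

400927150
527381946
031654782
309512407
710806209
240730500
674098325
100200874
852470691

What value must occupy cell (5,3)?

Row 5 already contains {1, 2, 6, 7, 8, 9}.
Column 3 already contains {1, 2, 4, 7, 9}.
Its 3×3 block (box 4) already contains {1, 2, 3, 4, 7, 9}.
The only value from 1–9 not eliminated is 5, so (5,3) = 5.

5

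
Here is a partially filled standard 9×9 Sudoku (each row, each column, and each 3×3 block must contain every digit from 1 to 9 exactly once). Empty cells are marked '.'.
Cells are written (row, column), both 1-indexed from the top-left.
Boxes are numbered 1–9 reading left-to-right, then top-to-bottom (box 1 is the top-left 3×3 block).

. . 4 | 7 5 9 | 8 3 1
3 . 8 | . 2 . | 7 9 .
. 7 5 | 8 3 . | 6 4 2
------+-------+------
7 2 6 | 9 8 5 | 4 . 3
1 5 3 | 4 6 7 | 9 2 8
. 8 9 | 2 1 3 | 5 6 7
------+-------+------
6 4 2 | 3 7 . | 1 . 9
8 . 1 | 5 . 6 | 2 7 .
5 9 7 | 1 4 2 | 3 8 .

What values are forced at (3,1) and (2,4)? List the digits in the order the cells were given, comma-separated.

For (3,1):
  Row 3 already contains {2, 3, 4, 5, 6, 7, 8}.
  Column 1 already contains {1, 3, 5, 6, 7, 8}.
  Its 3×3 block (box 1) already contains {3, 4, 5, 7, 8}.
  The only value from 1–9 not eliminated is 9, so (3,1) = 9.
For (2,4):
  Row 2 already contains {2, 3, 7, 8, 9}.
  Column 4 already contains {1, 2, 3, 4, 5, 7, 8, 9}.
  Its 3×3 block (box 2) already contains {2, 3, 5, 7, 8, 9}.
  The only value from 1–9 not eliminated is 6, so (2,4) = 6.

9,6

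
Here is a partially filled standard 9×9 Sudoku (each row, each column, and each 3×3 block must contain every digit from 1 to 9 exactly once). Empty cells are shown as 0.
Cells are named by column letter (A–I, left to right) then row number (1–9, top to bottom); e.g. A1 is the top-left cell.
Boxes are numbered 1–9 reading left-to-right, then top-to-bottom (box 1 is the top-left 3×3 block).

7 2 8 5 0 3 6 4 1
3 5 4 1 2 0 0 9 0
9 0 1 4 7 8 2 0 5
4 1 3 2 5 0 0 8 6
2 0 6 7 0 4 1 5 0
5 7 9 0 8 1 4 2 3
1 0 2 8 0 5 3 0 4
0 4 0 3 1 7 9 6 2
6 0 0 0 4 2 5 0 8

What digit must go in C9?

7

Row 9 already contains {2, 4, 5, 6, 8}.
Column C already contains {1, 2, 3, 4, 6, 8, 9}.
Its 3×3 block (box 7) already contains {1, 2, 4, 6}.
The only value from 1–9 not eliminated is 7, so C9 = 7.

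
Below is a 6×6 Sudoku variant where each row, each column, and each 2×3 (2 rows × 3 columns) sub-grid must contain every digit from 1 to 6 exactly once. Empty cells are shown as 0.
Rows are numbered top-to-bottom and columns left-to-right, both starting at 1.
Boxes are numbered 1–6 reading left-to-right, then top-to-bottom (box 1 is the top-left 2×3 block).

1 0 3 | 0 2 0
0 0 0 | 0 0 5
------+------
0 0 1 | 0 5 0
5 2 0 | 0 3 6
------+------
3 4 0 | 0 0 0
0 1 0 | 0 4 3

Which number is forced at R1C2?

Cell R1C2 itself could take any of {5, 6} by direct elimination.
Consider where 5 can go in row 1.
R1C4 is out (box 2 already has a 5).
R1C6 is out (column 6 already has a 5).
So the only cell in row 1 that can hold 5 is R1C2.
Therefore R1C2 = 5.

5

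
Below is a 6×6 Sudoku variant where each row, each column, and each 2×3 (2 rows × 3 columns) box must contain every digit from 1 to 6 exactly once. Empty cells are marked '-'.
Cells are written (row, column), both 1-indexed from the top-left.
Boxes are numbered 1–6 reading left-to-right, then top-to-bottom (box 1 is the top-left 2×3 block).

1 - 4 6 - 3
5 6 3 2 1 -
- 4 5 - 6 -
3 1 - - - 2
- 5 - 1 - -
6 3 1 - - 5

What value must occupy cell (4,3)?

6

Row 4 already contains {1, 2, 3}.
Column 3 already contains {1, 3, 4, 5}.
Its 2×3 block (box 3) already contains {1, 3, 4, 5}.
The only value from 1–6 not eliminated is 6, so (4,3) = 6.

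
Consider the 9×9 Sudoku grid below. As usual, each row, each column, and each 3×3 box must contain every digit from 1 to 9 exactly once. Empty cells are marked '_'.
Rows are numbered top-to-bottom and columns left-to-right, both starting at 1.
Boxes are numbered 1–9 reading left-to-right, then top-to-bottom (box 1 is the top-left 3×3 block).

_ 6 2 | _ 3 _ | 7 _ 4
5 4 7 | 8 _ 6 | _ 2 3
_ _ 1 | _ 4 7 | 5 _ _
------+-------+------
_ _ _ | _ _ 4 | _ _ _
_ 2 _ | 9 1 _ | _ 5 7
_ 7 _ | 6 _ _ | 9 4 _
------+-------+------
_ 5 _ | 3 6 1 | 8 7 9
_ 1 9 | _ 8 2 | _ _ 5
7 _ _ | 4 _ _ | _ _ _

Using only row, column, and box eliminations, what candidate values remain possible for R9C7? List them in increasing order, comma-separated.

Row 9 already contains {4, 7}.
Column 7 already contains {5, 7, 8, 9}.
Its 3×3 block (box 9) already contains {5, 7, 8, 9}.
Removing those from 1–9 leaves {1, 2, 3, 6} as the candidates for R9C7.

1,2,3,6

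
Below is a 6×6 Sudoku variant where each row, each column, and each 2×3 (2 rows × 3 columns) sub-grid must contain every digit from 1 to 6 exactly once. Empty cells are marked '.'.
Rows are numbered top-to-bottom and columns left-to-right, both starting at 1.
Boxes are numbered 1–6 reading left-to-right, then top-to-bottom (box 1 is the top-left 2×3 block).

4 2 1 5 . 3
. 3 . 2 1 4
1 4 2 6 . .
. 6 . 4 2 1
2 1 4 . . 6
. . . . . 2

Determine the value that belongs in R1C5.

6

Row 1 already contains {1, 2, 3, 4, 5}.
Column 5 already contains {1, 2}.
Its 2×3 block (box 2) already contains {1, 2, 3, 4, 5}.
The only value from 1–6 not eliminated is 6, so R1C5 = 6.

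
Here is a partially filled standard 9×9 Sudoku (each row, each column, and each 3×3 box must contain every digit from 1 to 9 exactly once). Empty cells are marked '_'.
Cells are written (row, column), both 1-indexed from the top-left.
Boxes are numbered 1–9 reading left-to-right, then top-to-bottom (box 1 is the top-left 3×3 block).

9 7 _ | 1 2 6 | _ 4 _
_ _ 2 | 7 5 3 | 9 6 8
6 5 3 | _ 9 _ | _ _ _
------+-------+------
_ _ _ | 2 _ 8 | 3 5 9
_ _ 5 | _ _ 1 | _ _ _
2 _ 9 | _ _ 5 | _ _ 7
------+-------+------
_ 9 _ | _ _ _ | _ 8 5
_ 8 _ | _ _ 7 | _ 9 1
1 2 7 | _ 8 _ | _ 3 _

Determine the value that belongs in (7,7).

7

Cell (7,7) itself could take any of {2, 4, 6, 7} by direct elimination.
Consider where 7 can go in row 7.
(7,1) is out (box 7 already has a 7).
(7,3) is out (column 3 already has a 7).
(7,4) is out (column 4 already has a 7).
(7,5) is out (box 8 already has a 7).
(7,6) is out (column 6 already has a 7).
So the only cell in row 7 that can hold 7 is (7,7).
Therefore (7,7) = 7.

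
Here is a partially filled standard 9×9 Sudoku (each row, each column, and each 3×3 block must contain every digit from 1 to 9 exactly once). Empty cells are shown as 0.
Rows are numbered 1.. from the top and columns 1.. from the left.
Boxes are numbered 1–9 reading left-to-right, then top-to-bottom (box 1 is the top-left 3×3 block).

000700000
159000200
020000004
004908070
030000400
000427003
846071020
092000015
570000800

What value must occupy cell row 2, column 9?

Cell row 2, column 9 itself could take any of {6, 7, 8} by direct elimination.
Consider where 7 can go in column 9.
row 1, column 9 is out (row 1 already has a 7).
row 4, column 9 is out (row 4 already has a 7).
row 5, column 9 is out (box 6 already has a 7).
row 7, column 9 is out (row 7 already has a 7).
row 9, column 9 is out (row 9 already has a 7).
So the only cell in column 9 that can hold 7 is row 2, column 9.
Therefore row 2, column 9 = 7.

7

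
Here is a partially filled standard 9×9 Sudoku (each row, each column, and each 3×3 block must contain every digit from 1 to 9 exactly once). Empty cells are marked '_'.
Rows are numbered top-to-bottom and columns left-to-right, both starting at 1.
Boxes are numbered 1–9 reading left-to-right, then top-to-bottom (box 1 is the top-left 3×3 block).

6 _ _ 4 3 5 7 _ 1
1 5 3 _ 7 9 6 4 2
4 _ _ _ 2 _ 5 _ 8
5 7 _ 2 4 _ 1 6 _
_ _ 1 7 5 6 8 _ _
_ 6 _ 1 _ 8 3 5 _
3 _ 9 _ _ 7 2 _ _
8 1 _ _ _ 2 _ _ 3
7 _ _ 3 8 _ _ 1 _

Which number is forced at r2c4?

8

Row 2 already contains {1, 2, 3, 4, 5, 6, 7, 9}.
Column 4 already contains {1, 2, 3, 4, 7}.
Its 3×3 block (box 2) already contains {2, 3, 4, 5, 7, 9}.
The only value from 1–9 not eliminated is 8, so r2c4 = 8.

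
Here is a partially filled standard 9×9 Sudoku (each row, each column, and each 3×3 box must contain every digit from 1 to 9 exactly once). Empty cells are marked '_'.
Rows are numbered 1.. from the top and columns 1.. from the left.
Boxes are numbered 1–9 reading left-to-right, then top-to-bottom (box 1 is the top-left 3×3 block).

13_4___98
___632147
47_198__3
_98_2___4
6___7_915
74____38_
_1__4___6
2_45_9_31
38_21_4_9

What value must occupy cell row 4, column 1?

Row 4 already contains {2, 4, 8, 9}.
Column 1 already contains {1, 2, 3, 4, 6, 7}.
Its 3×3 block (box 4) already contains {4, 6, 7, 8, 9}.
The only value from 1–9 not eliminated is 5, so row 4, column 1 = 5.

5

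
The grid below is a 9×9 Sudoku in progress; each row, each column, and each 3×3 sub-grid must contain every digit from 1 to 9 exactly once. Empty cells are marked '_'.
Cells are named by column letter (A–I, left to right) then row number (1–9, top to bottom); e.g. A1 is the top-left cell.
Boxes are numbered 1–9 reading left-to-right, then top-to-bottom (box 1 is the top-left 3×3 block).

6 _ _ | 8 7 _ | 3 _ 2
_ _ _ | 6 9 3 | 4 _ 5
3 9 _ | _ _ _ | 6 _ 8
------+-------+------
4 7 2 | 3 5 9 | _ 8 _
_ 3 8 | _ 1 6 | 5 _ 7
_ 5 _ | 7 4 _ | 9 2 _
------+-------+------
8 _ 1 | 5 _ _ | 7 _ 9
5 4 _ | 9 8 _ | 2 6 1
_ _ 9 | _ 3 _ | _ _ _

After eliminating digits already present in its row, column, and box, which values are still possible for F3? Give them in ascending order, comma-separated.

Row 3 already contains {3, 6, 8, 9}.
Column F already contains {3, 6, 9}.
Its 3×3 block (box 2) already contains {3, 6, 7, 8, 9}.
Removing those from 1–9 leaves {1, 2, 4, 5} as the candidates for F3.

1,2,4,5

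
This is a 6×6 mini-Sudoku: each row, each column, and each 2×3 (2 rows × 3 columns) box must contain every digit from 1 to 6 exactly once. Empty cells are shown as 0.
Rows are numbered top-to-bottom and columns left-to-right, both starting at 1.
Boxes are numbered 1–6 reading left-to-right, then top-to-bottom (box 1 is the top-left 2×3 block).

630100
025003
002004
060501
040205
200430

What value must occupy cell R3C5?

6

Row 3 already contains {2, 4}.
Column 5 already contains {3}.
Its 2×3 block (box 4) already contains {1, 4, 5}.
The only value from 1–6 not eliminated is 6, so R3C5 = 6.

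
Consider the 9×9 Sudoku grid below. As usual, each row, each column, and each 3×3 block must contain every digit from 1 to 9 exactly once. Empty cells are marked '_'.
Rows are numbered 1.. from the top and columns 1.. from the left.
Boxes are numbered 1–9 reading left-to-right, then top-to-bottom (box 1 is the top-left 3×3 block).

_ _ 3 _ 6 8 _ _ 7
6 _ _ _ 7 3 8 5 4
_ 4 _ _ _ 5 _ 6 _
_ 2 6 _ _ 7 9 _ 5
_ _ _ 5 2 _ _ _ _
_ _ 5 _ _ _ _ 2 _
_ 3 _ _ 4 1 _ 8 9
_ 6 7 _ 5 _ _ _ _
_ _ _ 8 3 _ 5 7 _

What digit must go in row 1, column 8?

Cell row 1, column 8 itself could take any of {1, 9} by direct elimination.
Consider where 9 can go in column 8.
row 4, column 8 is out (row 4 already has a 9).
row 5, column 8 is out (box 6 already has a 9).
row 8, column 8 is out (box 9 already has a 9).
So the only cell in column 8 that can hold 9 is row 1, column 8.
Therefore row 1, column 8 = 9.

9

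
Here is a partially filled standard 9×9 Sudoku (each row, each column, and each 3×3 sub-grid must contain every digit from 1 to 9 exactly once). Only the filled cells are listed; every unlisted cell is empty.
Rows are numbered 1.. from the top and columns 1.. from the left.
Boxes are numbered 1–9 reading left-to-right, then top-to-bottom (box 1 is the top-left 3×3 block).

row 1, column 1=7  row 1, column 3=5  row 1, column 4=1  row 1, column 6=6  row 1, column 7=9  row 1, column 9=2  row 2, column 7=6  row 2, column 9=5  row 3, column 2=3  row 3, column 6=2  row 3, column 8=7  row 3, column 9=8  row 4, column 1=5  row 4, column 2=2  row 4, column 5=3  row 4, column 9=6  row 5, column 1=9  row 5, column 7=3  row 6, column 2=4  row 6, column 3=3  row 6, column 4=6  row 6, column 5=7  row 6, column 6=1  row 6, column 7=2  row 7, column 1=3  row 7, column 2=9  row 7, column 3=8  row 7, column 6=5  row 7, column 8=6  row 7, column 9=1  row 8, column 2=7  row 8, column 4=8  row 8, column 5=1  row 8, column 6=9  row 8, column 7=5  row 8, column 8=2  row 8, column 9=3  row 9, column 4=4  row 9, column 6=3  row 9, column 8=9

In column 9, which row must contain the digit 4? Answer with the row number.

5

Consider where 4 can go in column 9.
row 6, column 9 is out (row 6 already has a 4).
row 9, column 9 is out (row 9 already has a 4).
So the only cell in column 9 that can hold 4 is row 5, column 9.
That is row 5.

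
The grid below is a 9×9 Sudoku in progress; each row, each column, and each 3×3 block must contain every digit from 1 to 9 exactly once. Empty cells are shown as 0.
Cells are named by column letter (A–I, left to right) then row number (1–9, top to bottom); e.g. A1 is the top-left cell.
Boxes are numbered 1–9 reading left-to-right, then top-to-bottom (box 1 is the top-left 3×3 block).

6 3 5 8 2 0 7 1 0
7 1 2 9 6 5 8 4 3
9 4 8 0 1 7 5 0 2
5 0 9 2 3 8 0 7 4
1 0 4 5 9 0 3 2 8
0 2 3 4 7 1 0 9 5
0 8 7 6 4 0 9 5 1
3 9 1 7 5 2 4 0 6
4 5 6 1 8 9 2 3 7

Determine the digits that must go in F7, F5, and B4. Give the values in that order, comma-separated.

3,6,6

For F7:
  Row 7 already contains {1, 4, 5, 6, 7, 8, 9}.
  Column F already contains {1, 2, 5, 7, 8, 9}.
  Its 3×3 block (box 8) already contains {1, 2, 4, 5, 6, 7, 8, 9}.
  The only value from 1–9 not eliminated is 3, so F7 = 3.
For F5:
  Row 5 already contains {1, 2, 3, 4, 5, 8, 9}.
  Column F already contains {1, 2, 5, 7, 8, 9}.
  Its 3×3 block (box 5) already contains {1, 2, 3, 4, 5, 7, 8, 9}.
  The only value from 1–9 not eliminated is 6, so F5 = 6.
For B4:
  Row 4 already contains {2, 3, 4, 5, 7, 8, 9}.
  Column B already contains {1, 2, 3, 4, 5, 8, 9}.
  Its 3×3 block (box 4) already contains {1, 2, 3, 4, 5, 9}.
  The only value from 1–9 not eliminated is 6, so B4 = 6.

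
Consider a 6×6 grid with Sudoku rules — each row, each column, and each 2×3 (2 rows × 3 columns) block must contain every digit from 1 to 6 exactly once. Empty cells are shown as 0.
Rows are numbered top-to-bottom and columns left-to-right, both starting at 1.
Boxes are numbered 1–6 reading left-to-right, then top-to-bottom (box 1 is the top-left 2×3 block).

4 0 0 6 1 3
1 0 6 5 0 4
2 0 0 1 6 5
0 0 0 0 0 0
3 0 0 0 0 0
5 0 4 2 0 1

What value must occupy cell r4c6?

2

Row 4 already contains {}.
Column 6 already contains {1, 3, 4, 5}.
Its 2×3 block (box 4) already contains {1, 5, 6}.
The only value from 1–6 not eliminated is 2, so r4c6 = 2.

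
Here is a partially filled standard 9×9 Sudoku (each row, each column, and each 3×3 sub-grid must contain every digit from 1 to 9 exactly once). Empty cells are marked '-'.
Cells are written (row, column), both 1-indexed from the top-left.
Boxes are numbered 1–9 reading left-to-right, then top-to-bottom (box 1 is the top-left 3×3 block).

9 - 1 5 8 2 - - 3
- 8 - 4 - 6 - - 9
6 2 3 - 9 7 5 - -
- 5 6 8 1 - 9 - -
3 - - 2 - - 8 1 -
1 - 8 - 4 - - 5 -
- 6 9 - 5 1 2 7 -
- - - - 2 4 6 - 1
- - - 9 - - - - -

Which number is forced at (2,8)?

Row 2 already contains {4, 6, 8, 9}.
Column 8 already contains {1, 5, 7}.
Its 3×3 block (box 3) already contains {3, 5, 9}.
The only value from 1–9 not eliminated is 2, so (2,8) = 2.

2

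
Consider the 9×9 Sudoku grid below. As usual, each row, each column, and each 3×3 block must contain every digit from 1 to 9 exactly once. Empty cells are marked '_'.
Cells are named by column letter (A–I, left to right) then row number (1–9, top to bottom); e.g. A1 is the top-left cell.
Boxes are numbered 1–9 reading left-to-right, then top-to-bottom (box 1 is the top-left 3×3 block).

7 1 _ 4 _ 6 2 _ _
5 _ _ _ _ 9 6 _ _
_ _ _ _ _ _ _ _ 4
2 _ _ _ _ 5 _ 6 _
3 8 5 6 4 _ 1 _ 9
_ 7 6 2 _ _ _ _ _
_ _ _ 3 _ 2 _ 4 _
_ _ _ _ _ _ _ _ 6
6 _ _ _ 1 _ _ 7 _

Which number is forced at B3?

Cell B3 itself could take any of {2, 3, 6, 9} by direct elimination.
Consider where 6 can go in box 1.
C1 is out (row 1 already has a 6).
B2 is out (row 2 already has a 6).
C2 is out (row 2 already has a 6).
A3 is out (column A already has a 6).
C3 is out (column C already has a 6).
So the only cell in box 1 that can hold 6 is B3.
Therefore B3 = 6.

6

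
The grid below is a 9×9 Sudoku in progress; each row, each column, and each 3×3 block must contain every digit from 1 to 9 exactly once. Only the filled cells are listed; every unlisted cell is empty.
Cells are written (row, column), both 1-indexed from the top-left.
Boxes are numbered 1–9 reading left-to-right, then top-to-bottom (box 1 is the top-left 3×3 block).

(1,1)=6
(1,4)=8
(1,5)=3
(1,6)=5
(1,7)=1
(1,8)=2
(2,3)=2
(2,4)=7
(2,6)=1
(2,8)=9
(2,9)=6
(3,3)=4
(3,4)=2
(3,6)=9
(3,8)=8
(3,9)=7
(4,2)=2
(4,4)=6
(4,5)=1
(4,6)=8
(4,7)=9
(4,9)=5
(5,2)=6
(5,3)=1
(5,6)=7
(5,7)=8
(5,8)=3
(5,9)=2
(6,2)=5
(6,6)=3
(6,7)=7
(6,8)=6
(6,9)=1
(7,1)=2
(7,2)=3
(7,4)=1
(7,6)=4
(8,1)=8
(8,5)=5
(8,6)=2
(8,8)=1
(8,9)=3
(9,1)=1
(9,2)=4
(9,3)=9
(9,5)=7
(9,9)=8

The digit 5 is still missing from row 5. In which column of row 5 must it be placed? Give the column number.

4

Consider where 5 can go in row 5.
(5,1) is out (box 4 already has a 5).
(5,5) is out (column 5 already has a 5).
So the only cell in row 5 that can hold 5 is (5,4).
That is column 4.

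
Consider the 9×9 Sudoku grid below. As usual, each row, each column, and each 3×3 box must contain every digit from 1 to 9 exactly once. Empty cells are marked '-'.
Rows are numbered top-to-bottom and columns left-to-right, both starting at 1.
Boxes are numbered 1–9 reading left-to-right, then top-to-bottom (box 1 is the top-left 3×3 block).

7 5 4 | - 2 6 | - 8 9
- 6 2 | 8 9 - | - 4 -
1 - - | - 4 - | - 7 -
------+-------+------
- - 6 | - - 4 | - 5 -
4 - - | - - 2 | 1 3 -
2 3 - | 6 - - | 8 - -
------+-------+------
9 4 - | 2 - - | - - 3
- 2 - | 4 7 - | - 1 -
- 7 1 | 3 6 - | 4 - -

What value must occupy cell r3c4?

5

Row 3 already contains {1, 4, 7}.
Column 4 already contains {2, 3, 4, 6, 8}.
Its 3×3 block (box 2) already contains {2, 4, 6, 8, 9}.
The only value from 1–9 not eliminated is 5, so r3c4 = 5.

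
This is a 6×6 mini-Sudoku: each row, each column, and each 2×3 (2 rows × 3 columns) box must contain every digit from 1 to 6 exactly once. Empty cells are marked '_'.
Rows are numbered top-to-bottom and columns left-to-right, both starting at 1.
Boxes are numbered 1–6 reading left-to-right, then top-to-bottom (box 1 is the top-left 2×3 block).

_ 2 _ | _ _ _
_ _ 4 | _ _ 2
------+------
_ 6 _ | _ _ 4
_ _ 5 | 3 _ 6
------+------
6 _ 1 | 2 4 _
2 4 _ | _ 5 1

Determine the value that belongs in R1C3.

6

Cell R1C3 itself could take any of {3, 6} by direct elimination.
Consider where 6 can go in box 1.
R1C1 is out (column 1 already has a 6).
R2C1 is out (column 1 already has a 6).
R2C2 is out (column 2 already has a 6).
So the only cell in box 1 that can hold 6 is R1C3.
Therefore R1C3 = 6.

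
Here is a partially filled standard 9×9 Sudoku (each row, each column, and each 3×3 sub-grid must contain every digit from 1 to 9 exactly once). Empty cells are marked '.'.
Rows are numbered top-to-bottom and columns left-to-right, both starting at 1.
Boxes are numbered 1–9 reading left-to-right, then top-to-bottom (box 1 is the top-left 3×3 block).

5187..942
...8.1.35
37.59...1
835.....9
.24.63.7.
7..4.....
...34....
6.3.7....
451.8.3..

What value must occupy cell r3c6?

4

Cell r3c6 itself could take any of {2, 4, 6} by direct elimination.
Consider where 4 can go in box 2.
r1c5 is out (row 1 already has a 4).
r1c6 is out (row 1 already has a 4).
r2c5 is out (column 5 already has a 4).
So the only cell in box 2 that can hold 4 is r3c6.
Therefore r3c6 = 4.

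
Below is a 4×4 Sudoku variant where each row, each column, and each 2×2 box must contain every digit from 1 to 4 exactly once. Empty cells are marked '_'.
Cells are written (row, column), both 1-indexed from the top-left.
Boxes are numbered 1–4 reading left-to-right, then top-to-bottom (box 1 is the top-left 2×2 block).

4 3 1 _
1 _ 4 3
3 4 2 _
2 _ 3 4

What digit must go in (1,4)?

Row 1 already contains {1, 3, 4}.
Column 4 already contains {3, 4}.
Its 2×2 block (box 2) already contains {1, 3, 4}.
The only value from 1–4 not eliminated is 2, so (1,4) = 2.

2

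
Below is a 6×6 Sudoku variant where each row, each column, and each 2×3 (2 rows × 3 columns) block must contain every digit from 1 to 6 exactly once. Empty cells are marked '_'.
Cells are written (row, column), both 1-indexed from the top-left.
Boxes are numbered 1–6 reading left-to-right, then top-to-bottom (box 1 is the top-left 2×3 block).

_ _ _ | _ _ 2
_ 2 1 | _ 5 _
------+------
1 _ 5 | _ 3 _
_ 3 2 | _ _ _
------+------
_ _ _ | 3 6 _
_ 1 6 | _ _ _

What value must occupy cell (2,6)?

3

Cell (2,6) itself could take any of {3, 4, 6} by direct elimination.
Consider where 3 can go in box 2.
(1,4) is out (column 4 already has a 3).
(1,5) is out (column 5 already has a 3).
(2,4) is out (column 4 already has a 3).
So the only cell in box 2 that can hold 3 is (2,6).
Therefore (2,6) = 3.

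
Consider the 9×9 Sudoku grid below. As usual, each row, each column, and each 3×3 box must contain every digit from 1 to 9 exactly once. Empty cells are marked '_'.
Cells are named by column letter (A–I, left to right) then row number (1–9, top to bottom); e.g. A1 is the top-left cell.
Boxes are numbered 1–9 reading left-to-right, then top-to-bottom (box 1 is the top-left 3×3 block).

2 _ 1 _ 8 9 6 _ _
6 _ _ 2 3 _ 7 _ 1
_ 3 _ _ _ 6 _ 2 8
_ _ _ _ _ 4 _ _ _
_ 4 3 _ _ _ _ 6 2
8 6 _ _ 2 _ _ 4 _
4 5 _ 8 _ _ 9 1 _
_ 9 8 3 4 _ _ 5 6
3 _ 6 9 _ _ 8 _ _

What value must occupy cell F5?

8

Cell F5 itself could take any of {1, 5, 7, 8} by direct elimination.
Consider where 8 can go in row 5.
A5 is out (column A already has a 8).
D5 is out (column D already has a 8).
E5 is out (column E already has a 8).
G5 is out (column G already has a 8).
So the only cell in row 5 that can hold 8 is F5.
Therefore F5 = 8.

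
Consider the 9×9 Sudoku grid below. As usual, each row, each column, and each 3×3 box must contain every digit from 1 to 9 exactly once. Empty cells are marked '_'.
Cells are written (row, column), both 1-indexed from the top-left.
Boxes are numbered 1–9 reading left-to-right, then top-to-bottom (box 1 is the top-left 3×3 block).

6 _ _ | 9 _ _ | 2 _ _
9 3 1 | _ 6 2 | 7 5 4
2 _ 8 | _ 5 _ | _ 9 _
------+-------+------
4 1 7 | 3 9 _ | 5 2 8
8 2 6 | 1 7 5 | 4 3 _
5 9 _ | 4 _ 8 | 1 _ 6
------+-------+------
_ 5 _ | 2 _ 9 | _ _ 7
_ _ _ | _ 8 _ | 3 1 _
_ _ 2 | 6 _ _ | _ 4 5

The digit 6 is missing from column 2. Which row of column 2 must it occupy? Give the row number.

8

Consider where 6 can go in column 2.
(1,2) is out (row 1 already has a 6).
(3,2) is out (box 1 already has a 6).
(9,2) is out (row 9 already has a 6).
So the only cell in column 2 that can hold 6 is (8,2).
That is row 8.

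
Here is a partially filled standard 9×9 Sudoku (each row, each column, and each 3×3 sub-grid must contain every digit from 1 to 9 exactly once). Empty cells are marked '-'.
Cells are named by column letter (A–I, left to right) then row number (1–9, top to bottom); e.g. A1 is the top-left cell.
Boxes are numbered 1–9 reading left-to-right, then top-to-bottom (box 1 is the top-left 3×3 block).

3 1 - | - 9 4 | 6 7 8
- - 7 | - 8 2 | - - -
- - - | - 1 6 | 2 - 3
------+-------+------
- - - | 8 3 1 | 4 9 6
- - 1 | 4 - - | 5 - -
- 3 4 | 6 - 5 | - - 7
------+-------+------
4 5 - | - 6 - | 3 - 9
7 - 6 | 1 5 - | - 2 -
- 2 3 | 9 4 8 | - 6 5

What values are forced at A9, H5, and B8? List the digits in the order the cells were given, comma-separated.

1,3,9

For A9:
  Row 9 already contains {2, 3, 4, 5, 6, 8, 9}.
  Column A already contains {3, 4, 7}.
  Its 3×3 block (box 7) already contains {2, 3, 4, 5, 6, 7}.
  The only value from 1–9 not eliminated is 1, so A9 = 1.
For H5:
  Consider where 3 can go in box 6.
  I5 is out (column I already has a 3).
  G6 is out (row 6 already has a 3).
  H6 is out (row 6 already has a 3).
  So the only cell in box 6 that can hold 3 is H5.
  So H5 = 3.
For B8:
  Consider where 9 can go in box 7.
  C7 is out (row 7 already has a 9).
  A9 is out (row 9 already has a 9).
  So the only cell in box 7 that can hold 9 is B8.
  So B8 = 9.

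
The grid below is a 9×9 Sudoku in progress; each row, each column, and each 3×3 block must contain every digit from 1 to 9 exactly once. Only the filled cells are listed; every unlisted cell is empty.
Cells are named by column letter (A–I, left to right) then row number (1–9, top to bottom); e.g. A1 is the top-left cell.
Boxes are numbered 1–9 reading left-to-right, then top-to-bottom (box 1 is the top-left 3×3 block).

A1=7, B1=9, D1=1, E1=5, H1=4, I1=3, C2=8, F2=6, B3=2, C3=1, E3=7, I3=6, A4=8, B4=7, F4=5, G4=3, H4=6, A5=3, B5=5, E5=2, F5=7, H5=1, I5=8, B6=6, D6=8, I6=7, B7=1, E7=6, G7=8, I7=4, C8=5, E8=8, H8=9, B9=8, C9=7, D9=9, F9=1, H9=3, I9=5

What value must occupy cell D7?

5

Cell D7 itself could take any of {2, 3, 5, 7} by direct elimination.
Consider where 5 can go in box 8.
F7 is out (column F already has a 5).
D8 is out (row 8 already has a 5).
F8 is out (row 8 already has a 5).
E9 is out (row 9 already has a 5).
So the only cell in box 8 that can hold 5 is D7.
Therefore D7 = 5.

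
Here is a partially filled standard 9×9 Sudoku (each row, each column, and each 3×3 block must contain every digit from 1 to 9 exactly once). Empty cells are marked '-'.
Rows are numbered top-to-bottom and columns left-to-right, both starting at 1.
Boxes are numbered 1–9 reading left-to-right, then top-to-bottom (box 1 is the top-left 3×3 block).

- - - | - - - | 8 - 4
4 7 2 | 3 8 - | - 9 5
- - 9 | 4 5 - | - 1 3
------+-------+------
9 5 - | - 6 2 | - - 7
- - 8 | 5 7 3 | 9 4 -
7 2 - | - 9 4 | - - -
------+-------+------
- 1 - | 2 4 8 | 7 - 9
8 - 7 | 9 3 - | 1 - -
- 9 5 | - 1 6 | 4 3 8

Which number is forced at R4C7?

Row 4 already contains {2, 5, 6, 7, 9}.
Column 7 already contains {1, 4, 7, 8, 9}.
Its 3×3 block (box 6) already contains {4, 7, 9}.
The only value from 1–9 not eliminated is 3, so R4C7 = 3.

3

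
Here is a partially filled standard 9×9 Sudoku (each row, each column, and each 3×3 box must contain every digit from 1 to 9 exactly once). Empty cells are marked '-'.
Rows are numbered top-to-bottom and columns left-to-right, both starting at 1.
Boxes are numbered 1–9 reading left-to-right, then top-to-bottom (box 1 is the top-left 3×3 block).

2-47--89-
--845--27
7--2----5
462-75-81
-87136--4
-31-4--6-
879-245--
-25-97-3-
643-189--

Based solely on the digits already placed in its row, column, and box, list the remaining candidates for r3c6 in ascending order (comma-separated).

1,3,9

Row 3 already contains {2, 5, 7}.
Column 6 already contains {4, 5, 6, 7, 8}.
Its 3×3 block (box 2) already contains {2, 4, 5, 7}.
Removing those from 1–9 leaves {1, 3, 9} as the candidates for r3c6.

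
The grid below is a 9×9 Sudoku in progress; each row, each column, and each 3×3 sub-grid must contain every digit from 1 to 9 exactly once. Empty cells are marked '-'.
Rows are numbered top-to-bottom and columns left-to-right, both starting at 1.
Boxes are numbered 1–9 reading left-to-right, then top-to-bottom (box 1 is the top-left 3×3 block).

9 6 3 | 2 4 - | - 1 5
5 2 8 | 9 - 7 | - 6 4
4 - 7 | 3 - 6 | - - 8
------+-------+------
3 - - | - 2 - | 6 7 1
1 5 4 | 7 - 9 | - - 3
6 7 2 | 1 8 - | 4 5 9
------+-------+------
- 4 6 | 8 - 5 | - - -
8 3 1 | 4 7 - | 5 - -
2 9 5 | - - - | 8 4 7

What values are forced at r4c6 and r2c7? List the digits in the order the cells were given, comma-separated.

4,3

For r4c6:
  Row 4 already contains {1, 2, 3, 6, 7}.
  Column 6 already contains {5, 6, 7, 9}.
  Its 3×3 block (box 5) already contains {1, 2, 7, 8, 9}.
  The only value from 1–9 not eliminated is 4, so r4c6 = 4.
For r2c7:
  Row 2 already contains {2, 4, 5, 6, 7, 8, 9}.
  Column 7 already contains {4, 5, 6, 8}.
  Its 3×3 block (box 3) already contains {1, 4, 5, 6, 8}.
  The only value from 1–9 not eliminated is 3, so r2c7 = 3.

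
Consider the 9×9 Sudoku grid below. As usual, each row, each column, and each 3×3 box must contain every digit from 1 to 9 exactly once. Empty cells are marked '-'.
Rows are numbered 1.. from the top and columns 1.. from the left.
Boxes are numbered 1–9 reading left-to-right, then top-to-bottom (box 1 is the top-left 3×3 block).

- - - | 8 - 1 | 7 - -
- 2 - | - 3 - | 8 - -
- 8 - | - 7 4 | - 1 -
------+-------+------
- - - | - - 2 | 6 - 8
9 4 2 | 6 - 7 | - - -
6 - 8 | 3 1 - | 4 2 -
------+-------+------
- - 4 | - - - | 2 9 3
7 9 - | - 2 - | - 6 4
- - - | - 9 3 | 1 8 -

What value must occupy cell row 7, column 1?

Cell row 7, column 1 itself could take any of {1, 5, 8} by direct elimination.
Consider where 8 can go in column 1.
row 1, column 1 is out (row 1 already has a 8).
row 2, column 1 is out (row 2 already has a 8).
row 3, column 1 is out (row 3 already has a 8).
row 4, column 1 is out (row 4 already has a 8).
row 9, column 1 is out (row 9 already has a 8).
So the only cell in column 1 that can hold 8 is row 7, column 1.
Therefore row 7, column 1 = 8.

8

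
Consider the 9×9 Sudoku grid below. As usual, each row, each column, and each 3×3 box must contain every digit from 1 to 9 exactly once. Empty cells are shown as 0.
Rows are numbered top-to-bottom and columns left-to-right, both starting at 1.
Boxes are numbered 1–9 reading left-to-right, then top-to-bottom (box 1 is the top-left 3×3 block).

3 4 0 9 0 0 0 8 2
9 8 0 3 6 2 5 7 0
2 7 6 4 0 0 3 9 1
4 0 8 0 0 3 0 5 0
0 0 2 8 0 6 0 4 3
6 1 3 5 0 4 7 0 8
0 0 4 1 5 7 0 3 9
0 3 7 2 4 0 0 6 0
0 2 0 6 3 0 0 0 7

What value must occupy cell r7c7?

2

Cell r7c7 itself could take any of {2, 8} by direct elimination.
Consider where 2 can go in box 9.
r8c7 is out (row 8 already has a 2).
r8c9 is out (row 8 already has a 2).
r9c7 is out (row 9 already has a 2).
r9c8 is out (row 9 already has a 2).
So the only cell in box 9 that can hold 2 is r7c7.
Therefore r7c7 = 2.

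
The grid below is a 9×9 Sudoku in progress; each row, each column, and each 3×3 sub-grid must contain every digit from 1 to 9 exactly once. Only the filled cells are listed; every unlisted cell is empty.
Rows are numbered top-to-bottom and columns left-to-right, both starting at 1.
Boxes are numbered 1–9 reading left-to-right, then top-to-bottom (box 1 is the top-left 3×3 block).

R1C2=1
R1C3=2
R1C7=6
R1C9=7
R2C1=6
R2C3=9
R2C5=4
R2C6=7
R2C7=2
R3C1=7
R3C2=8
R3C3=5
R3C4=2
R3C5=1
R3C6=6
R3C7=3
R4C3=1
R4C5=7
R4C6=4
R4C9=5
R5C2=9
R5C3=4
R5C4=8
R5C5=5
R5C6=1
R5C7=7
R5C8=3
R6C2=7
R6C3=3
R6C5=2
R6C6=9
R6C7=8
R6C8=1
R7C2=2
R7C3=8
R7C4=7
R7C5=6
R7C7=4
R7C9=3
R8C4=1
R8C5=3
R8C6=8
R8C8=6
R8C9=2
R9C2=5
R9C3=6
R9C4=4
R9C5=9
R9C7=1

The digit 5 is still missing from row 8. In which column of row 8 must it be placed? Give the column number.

7

Consider where 5 can go in row 8.
R8C1 is out (box 7 already has a 5).
R8C2 is out (column 2 already has a 5).
R8C3 is out (column 3 already has a 5).
So the only cell in row 8 that can hold 5 is R8C7.
That is column 7.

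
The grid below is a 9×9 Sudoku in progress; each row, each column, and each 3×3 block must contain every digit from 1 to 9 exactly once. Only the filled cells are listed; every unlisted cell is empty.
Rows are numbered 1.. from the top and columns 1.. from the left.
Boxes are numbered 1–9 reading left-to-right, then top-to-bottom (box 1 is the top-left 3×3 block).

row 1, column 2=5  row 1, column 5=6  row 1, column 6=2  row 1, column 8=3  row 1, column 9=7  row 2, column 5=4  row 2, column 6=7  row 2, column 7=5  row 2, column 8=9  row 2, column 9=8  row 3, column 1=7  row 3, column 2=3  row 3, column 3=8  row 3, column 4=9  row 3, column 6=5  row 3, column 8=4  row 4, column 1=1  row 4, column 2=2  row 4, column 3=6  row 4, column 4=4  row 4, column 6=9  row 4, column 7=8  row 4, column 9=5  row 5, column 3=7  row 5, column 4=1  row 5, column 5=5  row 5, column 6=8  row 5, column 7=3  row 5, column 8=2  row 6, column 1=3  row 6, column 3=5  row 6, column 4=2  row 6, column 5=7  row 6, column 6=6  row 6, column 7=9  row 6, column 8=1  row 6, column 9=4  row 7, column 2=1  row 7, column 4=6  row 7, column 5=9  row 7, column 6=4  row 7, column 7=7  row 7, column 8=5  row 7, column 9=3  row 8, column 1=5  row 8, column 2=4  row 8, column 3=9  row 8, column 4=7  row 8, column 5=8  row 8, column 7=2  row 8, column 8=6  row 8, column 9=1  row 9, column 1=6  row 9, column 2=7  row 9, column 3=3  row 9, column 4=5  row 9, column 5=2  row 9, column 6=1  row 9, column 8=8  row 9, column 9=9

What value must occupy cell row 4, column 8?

7

Row 4 already contains {1, 2, 4, 5, 6, 8, 9}.
Column 8 already contains {1, 2, 3, 4, 5, 6, 8, 9}.
Its 3×3 block (box 6) already contains {1, 2, 3, 4, 5, 8, 9}.
The only value from 1–9 not eliminated is 7, so row 4, column 8 = 7.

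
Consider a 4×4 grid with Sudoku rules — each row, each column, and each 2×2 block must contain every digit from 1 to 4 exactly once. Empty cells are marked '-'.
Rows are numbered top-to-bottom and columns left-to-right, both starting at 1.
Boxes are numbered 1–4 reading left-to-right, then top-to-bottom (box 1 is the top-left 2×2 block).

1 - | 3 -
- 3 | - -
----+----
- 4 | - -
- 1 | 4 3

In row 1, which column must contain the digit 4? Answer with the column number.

4

Consider where 4 can go in row 1.
r1c2 is out (column 2 already has a 4).
So the only cell in row 1 that can hold 4 is r1c4.
That is column 4.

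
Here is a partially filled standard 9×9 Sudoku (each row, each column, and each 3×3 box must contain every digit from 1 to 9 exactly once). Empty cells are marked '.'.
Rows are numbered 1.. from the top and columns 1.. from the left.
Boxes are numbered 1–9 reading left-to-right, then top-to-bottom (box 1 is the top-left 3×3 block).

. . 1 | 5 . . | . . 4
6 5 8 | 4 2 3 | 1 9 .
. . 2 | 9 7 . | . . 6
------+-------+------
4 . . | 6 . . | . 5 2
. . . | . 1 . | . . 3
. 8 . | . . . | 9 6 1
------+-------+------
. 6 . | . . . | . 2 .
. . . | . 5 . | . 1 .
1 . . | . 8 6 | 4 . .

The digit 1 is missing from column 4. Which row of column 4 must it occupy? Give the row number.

7

Consider where 1 can go in column 4.
row 5, column 4 is out (row 5 already has a 1).
row 6, column 4 is out (row 6 already has a 1).
row 8, column 4 is out (row 8 already has a 1).
row 9, column 4 is out (row 9 already has a 1).
So the only cell in column 4 that can hold 1 is row 7, column 4.
That is row 7.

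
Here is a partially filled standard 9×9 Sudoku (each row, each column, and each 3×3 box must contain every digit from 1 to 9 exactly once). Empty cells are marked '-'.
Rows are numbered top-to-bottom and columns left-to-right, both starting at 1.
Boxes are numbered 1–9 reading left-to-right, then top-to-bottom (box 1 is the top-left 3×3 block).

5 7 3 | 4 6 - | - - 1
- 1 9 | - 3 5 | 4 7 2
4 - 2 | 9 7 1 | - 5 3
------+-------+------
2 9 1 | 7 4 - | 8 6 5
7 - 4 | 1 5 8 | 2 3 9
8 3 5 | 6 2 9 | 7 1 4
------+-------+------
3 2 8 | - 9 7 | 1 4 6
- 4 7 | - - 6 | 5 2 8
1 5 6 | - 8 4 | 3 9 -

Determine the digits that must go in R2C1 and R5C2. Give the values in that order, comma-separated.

For R2C1:
  Row 2 already contains {1, 2, 3, 4, 5, 7, 9}.
  Column 1 already contains {1, 2, 3, 4, 5, 7, 8}.
  Its 3×3 block (box 1) already contains {1, 2, 3, 4, 5, 7, 9}.
  The only value from 1–9 not eliminated is 6, so R2C1 = 6.
For R5C2:
  Row 5 already contains {1, 2, 3, 4, 5, 7, 8, 9}.
  Column 2 already contains {1, 2, 3, 4, 5, 7, 9}.
  Its 3×3 block (box 4) already contains {1, 2, 3, 4, 5, 7, 8, 9}.
  The only value from 1–9 not eliminated is 6, so R5C2 = 6.

6,6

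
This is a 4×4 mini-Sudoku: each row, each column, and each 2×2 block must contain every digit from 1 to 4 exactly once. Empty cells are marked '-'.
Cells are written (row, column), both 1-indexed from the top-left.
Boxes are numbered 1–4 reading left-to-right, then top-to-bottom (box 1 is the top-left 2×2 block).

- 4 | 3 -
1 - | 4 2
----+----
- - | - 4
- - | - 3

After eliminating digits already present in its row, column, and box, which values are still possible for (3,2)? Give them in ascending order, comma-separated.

Row 3 already contains {4}.
Column 2 already contains {4}.
Its 2×2 block (box 3) already contains {}.
Removing those from 1–4 leaves {1, 2, 3} as the candidates for (3,2).

1,2,3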